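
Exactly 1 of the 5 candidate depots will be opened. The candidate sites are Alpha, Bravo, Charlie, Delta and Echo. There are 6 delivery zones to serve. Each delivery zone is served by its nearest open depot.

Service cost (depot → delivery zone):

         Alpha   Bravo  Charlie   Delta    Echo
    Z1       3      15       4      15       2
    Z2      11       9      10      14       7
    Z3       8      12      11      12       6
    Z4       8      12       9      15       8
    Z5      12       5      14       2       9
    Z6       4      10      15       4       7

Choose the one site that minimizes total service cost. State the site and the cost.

With exactly 1 open, each delivery zone uses its cheapest among the chosen.
{Echo}: Z1→Echo 2, Z2→Echo 7, Z3→Echo 6, Z4→Echo 8, Z5→Echo 9, Z6→Echo 7. Service cost 39.
{Alpha}: service cost 46
{Delta}: service cost 62
Among all 5 size-1 choices, {Echo} is lowest.

Choose Echo only; total service cost 39.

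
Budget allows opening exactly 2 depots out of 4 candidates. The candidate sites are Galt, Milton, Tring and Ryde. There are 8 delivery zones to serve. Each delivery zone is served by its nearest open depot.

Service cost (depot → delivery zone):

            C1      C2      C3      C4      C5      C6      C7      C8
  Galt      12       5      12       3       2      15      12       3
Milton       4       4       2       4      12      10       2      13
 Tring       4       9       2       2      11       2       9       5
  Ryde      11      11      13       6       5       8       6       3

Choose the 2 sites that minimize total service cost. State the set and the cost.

With exactly 2 open, each delivery zone uses its cheapest among the chosen.
{Galt, Tring}: C1→Tring 4, C2→Galt 5, C3→Tring 2, C4→Tring 2, C5→Galt 2, C6→Tring 2, C7→Tring 9, C8→Galt 3. Service cost 29.
{Galt, Milton}: service cost 30
{Milton, Tring}: service cost 32
Among all 6 size-2 choices, {Galt, Tring} is lowest.

Choose Galt and Tring; total service cost 29.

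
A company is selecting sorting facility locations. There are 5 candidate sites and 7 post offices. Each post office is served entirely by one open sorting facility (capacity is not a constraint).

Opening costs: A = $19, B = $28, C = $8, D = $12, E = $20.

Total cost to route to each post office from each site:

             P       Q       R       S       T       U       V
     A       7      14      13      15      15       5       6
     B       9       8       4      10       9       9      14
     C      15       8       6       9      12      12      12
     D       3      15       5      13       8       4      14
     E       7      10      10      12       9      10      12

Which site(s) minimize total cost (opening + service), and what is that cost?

For any fixed open set, each post office goes to its cheapest open site; total = fixed + service.
{C, D}: P→D 3, Q→C 8, R→D 5, S→C 9, T→D 8, U→D 4, V→C 12. Service 49; fixed 20; total 69.
{D}: service 62 + fixed 12 = 74
{A, C}: P→A 7, Q→C 8, R→C 6, S→C 9, T→C 12, U→A 5, V→A 6. Service 53; fixed 27; total 80.
{A, B, C, D, E}: P→D 3, Q→B 8, R→B 4, S→C 9, T→D 8, U→D 4, V→A 6. Service 42; fixed 87; total 129.
No other subset beats 69.

Open C and D; minimum total cost 69.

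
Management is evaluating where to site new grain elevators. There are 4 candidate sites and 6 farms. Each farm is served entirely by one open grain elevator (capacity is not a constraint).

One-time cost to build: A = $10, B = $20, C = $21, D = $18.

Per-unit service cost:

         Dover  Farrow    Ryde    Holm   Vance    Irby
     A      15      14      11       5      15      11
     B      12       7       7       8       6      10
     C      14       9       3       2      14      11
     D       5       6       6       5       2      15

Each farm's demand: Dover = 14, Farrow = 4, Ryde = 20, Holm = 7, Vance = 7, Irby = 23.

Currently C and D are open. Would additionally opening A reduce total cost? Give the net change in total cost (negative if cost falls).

Current service cost with {C, D}: 435.
Adding A: each farm re-picks its cheapest; new service cost 435, saving 0.
Extra fixed cost: 10. Net change = 10 − 0 = 10.
(Totals: 474 → 484.)

No — net change +10 (cost rises by 10).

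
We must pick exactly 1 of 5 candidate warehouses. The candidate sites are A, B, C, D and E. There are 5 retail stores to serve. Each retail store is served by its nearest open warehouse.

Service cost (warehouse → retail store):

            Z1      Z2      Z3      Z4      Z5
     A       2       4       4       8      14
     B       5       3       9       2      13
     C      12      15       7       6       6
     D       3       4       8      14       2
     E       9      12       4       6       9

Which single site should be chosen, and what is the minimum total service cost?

With exactly 1 open, each retail store uses its cheapest among the chosen.
{D}: Z1→D 3, Z2→D 4, Z3→D 8, Z4→D 14, Z5→D 2. Service cost 31.
{A}: service cost 32
{B}: service cost 32
Among all 5 size-1 choices, {D} is lowest.

Choose D only; total service cost 31.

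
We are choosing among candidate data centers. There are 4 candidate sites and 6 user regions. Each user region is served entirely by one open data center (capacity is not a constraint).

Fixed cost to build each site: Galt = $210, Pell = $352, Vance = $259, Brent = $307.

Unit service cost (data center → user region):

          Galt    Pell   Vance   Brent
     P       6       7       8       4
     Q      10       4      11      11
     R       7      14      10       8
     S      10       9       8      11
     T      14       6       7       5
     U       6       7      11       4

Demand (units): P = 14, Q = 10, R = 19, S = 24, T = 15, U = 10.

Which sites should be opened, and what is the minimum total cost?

Open Brent only; minimum total cost 1004.

For any fixed open set, each user region goes to its cheapest open site; total = fixed + service.
{Brent}: P→Brent 4·14=56, Q→Brent 11·10=110, R→Brent 8·19=152, S→Brent 11·24=264, T→Brent 5·15=75, U→Brent 4·10=40. Service 697; fixed 307; total 1004.
{Galt}: service 827 + fixed 210 = 1037
{Vance}: service 819 + fixed 259 = 1078
{Galt, Pell, Vance, Brent}: service 536 + fixed 1128 = 1664
(All 15 nonempty subsets were checked; Brent only is lowest.)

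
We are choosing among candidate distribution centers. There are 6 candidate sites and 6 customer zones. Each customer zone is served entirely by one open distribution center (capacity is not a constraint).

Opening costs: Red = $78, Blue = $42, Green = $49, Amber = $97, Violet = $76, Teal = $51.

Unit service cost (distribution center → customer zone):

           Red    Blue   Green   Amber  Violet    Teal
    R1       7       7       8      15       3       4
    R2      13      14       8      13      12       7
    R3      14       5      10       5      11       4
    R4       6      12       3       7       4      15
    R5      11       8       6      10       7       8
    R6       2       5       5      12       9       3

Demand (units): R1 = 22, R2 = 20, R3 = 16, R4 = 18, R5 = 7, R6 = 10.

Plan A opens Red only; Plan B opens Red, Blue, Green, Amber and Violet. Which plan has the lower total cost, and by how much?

Plan B is cheaper by 157.

Plan A: {Red}: R1→Red 7·22=154, R2→Red 13·20=260, R3→Red 14·16=224, R4→Red 6·18=108, R5→Red 11·7=77, R6→Red 2·10=20. Service 843; fixed 78; total 921.
Plan B: {Red, Blue, Green, Amber, Violet}: R1→Violet 3·22=66, R2→Green 8·20=160, R3→Blue 5·16=80, R4→Green 3·18=54, R5→Green 6·7=42, R6→Red 2·10=20. Service 422; fixed 342; total 764.
Difference: |921 − 764| = 157.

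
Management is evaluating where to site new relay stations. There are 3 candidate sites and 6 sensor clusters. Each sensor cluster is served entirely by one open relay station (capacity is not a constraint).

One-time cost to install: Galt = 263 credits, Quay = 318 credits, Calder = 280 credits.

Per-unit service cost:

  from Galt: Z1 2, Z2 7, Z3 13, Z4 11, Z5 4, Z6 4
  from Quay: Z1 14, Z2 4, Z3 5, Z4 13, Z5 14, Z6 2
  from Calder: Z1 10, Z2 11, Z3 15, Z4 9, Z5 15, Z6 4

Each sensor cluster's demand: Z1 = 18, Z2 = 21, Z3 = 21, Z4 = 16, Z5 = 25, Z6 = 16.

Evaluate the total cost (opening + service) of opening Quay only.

Total cost: 1349

Each sensor cluster is assigned to its cheapest site among the open ones.
{Quay}: Z1→Quay 14·18=252, Z2→Quay 4·21=84, Z3→Quay 5·21=105, Z4→Quay 13·16=208, Z5→Quay 14·25=350, Z6→Quay 2·16=32. Service 1031; fixed 318; total 1349.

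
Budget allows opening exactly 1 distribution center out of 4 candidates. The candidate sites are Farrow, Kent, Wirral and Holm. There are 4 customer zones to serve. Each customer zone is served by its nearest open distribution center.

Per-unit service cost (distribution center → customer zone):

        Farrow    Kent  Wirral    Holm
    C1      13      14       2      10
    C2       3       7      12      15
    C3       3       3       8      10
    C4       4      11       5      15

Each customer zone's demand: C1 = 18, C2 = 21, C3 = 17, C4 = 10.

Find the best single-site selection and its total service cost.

Choose Farrow only; total service cost 388.

With exactly 1 open, each customer zone uses its cheapest among the chosen.
{Farrow}: C1→Farrow 13·18=234, C2→Farrow 3·21=63, C3→Farrow 3·17=51, C4→Farrow 4·10=40. Service cost 388.
{Wirral}: service cost 474
{Kent}: service cost 560
Among all 4 size-1 choices, {Farrow} is lowest.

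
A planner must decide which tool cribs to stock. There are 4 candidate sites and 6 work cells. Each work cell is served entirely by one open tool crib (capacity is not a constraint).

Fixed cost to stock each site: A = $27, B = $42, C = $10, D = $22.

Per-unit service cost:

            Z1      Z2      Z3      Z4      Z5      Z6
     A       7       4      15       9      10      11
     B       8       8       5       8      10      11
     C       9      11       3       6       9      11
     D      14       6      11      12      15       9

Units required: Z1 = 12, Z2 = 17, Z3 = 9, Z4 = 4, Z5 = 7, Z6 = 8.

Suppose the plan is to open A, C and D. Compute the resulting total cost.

Each work cell is assigned to its cheapest site among the open ones.
{A, C, D}: Z1→A 7·12=84, Z2→A 4·17=68, Z3→C 3·9=27, Z4→C 6·4=24, Z5→C 9·7=63, Z6→D 9·8=72. Service 338; fixed 59; total 397.

Total cost: 397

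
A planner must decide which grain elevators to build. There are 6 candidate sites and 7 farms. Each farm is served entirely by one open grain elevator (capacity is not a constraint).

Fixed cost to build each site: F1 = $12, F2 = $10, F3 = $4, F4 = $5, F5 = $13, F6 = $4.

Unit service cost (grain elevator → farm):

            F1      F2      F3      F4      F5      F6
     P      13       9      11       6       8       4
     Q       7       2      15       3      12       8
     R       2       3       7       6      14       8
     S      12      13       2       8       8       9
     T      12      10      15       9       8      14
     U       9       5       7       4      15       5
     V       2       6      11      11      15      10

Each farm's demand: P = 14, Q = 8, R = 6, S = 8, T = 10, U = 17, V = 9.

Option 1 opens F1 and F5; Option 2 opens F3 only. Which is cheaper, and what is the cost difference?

Option 1 is cheaper by 184.

Option 1: {F1, F5}: P→F5 8·14=112, Q→F1 7·8=56, R→F1 2·6=12, S→F5 8·8=64, T→F5 8·10=80, U→F1 9·17=153, V→F1 2·9=18. Service 495; fixed 25; total 520.
Option 2: {F3}: P→F3 11·14=154, Q→F3 15·8=120, R→F3 7·6=42, S→F3 2·8=16, T→F3 15·10=150, U→F3 7·17=119, V→F3 11·9=99. Service 700; fixed 4; total 704.
Difference: |520 − 704| = 184.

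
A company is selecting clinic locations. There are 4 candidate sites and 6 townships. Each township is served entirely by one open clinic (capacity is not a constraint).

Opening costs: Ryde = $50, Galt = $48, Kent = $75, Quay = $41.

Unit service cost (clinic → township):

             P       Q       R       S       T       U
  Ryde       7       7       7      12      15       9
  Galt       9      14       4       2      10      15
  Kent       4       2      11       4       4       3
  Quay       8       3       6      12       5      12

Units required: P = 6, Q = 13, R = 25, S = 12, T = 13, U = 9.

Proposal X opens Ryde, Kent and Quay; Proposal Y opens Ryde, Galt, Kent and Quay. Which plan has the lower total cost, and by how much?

Proposal Y is cheaper by 26.

Proposal X: {Ryde, Kent, Quay}: P→Kent 4·6=24, Q→Kent 2·13=26, R→Quay 6·25=150, S→Kent 4·12=48, T→Kent 4·13=52, U→Kent 3·9=27. Service 327; fixed 166; total 493.
Proposal Y: {Ryde, Galt, Kent, Quay}: P→Kent 4·6=24, Q→Kent 2·13=26, R→Galt 4·25=100, S→Galt 2·12=24, T→Kent 4·13=52, U→Kent 3·9=27. Service 253; fixed 214; total 467.
Difference: |493 − 467| = 26.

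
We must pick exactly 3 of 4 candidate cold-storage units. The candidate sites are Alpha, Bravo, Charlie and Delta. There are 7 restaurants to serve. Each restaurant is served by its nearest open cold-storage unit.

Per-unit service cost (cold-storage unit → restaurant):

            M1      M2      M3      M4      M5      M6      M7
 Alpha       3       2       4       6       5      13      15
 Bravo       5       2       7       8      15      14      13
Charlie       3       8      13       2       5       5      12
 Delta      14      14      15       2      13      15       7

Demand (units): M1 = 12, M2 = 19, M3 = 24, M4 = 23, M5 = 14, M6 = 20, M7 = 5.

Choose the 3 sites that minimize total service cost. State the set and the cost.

With exactly 3 open, each restaurant uses its cheapest among the chosen.
{Alpha, Charlie, Delta}: M1→Alpha 3·12=36, M2→Alpha 2·19=38, M3→Alpha 4·24=96, M4→Charlie 2·23=46, M5→Alpha 5·14=70, M6→Charlie 5·20=100, M7→Delta 7·5=35. Service cost 421.
{Alpha, Bravo, Charlie}: service cost 446
{Bravo, Charlie, Delta}: service cost 493
Among all 4 size-3 choices, {Alpha, Charlie, Delta} is lowest.

Choose Alpha, Charlie and Delta; total service cost 421.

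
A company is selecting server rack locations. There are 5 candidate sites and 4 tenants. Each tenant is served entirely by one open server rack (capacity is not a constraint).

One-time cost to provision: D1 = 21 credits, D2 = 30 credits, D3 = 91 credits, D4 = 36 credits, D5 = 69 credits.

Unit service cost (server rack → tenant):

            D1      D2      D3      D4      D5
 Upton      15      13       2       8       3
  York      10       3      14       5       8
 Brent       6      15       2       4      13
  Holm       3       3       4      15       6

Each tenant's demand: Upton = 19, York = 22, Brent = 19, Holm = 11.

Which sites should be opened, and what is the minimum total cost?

Open D2 and D3; minimum total cost 296.

For any fixed open set, each tenant goes to its cheapest open site; total = fixed + service.
{D2, D3}: Upton→D3 2·19=38, York→D2 3·22=66, Brent→D3 2·19=38, Holm→D2 3·11=33. Service 175; fixed 121; total 296.
{D1, D2, D3}: service 175 + fixed 142 = 317
{D2, D3, D4}: service 175 + fixed 157 = 332
{D1, D2, D3, D4, D5}: Upton→D3 2·19=38, York→D2 3·22=66, Brent→D3 2·19=38, Holm→D1 3·11=33. Service 175; fixed 247; total 422.
No other subset beats 296.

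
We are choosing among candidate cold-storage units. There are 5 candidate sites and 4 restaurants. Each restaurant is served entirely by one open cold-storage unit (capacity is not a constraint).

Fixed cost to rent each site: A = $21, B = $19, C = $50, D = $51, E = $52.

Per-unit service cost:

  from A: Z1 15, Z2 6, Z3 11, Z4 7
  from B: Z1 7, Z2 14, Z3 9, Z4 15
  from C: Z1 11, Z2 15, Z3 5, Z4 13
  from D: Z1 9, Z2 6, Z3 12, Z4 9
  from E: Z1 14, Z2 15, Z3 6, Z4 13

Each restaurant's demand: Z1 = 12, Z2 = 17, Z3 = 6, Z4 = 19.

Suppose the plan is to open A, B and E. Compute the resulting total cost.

Total cost: 447

Each restaurant is assigned to its cheapest site among the open ones.
{A, B, E}: Z1→B 7·12=84, Z2→A 6·17=102, Z3→E 6·6=36, Z4→A 7·19=133. Service 355; fixed 92; total 447.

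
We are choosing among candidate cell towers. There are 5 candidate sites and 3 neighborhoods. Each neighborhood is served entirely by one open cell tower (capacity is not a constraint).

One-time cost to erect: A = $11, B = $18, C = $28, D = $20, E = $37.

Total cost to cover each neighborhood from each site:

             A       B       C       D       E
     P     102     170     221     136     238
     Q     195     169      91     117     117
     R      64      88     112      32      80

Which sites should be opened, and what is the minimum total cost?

Open A and D; minimum total cost 282.

For any fixed open set, each neighborhood goes to its cheapest open site; total = fixed + service.
{A, D}: P→A 102, Q→D 117, R→D 32. Service 251; fixed 31; total 282.
{A, C, D}: P→A 102, Q→C 91, R→D 32. Service 225; fixed 59; total 284.
{A, C}: P→A 102, Q→C 91, R→A 64. Service 257; fixed 39; total 296.
{A, B, C, D, E}: service 225 + fixed 114 = 339
No other subset beats 282.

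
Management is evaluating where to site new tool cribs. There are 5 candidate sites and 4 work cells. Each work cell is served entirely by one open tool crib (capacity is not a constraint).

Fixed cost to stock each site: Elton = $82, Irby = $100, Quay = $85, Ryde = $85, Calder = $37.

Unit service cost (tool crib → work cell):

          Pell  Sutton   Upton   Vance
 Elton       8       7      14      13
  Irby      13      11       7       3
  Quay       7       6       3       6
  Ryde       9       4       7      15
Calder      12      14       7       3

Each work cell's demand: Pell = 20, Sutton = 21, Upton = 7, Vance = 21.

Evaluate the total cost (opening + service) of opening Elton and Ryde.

Total cost: 733

Each work cell is assigned to its cheapest site among the open ones.
{Elton, Ryde}: Pell→Elton 8·20=160, Sutton→Ryde 4·21=84, Upton→Ryde 7·7=49, Vance→Elton 13·21=273. Service 566; fixed 167; total 733.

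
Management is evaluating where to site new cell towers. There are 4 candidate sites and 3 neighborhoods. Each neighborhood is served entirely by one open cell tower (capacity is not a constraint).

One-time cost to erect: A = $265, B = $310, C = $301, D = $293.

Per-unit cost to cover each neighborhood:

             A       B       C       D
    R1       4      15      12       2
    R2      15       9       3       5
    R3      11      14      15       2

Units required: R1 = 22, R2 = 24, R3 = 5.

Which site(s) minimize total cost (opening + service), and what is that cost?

Open D only; minimum total cost 467.

For any fixed open set, each neighborhood goes to its cheapest open site; total = fixed + service.
{D}: R1→D 2·22=44, R2→D 5·24=120, R3→D 2·5=10. Service 174; fixed 293; total 467.
{C}: service 411 + fixed 301 = 712
{C, D}: R1→D 2·22=44, R2→C 3·24=72, R3→D 2·5=10. Service 126; fixed 594; total 720.
{A, B, C, D}: service 126 + fixed 1169 = 1295
(All 15 nonempty subsets were checked; D only is lowest.)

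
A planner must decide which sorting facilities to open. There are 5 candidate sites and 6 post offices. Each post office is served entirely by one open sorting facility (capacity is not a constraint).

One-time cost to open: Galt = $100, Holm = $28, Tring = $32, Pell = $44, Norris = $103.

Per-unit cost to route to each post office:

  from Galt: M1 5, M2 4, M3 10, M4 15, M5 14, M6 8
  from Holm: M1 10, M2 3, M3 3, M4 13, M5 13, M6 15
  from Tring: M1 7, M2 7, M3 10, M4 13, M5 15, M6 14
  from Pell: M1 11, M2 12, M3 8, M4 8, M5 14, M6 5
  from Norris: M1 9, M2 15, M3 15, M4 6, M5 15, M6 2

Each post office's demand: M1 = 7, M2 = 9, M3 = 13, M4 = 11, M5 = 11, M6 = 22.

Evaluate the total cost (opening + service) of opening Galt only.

Each post office is assigned to its cheapest site among the open ones.
{Galt}: M1→Galt 5·7=35, M2→Galt 4·9=36, M3→Galt 10·13=130, M4→Galt 15·11=165, M5→Galt 14·11=154, M6→Galt 8·22=176. Service 696; fixed 100; total 796.

Total cost: 796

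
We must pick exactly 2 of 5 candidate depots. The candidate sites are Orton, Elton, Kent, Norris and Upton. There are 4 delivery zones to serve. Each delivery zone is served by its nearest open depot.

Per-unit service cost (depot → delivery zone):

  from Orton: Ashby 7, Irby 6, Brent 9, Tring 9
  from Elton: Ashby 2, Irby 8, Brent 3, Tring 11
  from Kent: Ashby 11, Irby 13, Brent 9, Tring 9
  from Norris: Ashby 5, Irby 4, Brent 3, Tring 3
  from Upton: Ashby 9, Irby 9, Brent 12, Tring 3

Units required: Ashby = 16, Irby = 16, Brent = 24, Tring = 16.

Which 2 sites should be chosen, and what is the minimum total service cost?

With exactly 2 open, each delivery zone uses its cheapest among the chosen.
{Elton, Norris}: Ashby→Elton 2·16=32, Irby→Norris 4·16=64, Brent→Elton 3·24=72, Tring→Norris 3·16=48. Service cost 216.
{Orton, Norris}: service cost 264
{Kent, Norris}: service cost 264
Among all 10 size-2 choices, {Elton, Norris} is lowest.

Choose Elton and Norris; total service cost 216.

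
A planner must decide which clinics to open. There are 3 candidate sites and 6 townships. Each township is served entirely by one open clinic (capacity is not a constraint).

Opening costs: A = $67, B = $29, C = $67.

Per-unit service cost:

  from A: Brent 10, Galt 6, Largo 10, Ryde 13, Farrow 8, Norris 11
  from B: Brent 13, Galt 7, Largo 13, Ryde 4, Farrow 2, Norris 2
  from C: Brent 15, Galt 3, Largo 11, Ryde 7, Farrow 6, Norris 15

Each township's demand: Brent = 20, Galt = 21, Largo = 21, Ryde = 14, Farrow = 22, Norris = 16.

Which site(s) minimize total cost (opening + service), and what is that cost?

For any fixed open set, each township goes to its cheapest open site; total = fixed + service.
{A, B}: Brent→A 10·20=200, Galt→A 6·21=126, Largo→A 10·21=210, Ryde→B 4·14=56, Farrow→B 2·22=44, Norris→B 2·16=32. Service 668; fixed 96; total 764.
{A, B, C}: service 605 + fixed 163 = 768
{B, C}: Brent→B 13·20=260, Galt→C 3·21=63, Largo→C 11·21=231, Ryde→B 4·14=56, Farrow→B 2·22=44, Norris→B 2·16=32. Service 686; fixed 96; total 782.
{B}: Brent→B 13·20=260, Galt→B 7·21=147, Largo→B 13·21=273, Ryde→B 4·14=56, Farrow→B 2·22=44, Norris→B 2·16=32. Service 812; fixed 29; total 841.
No other subset beats 764.

Open A and B; minimum total cost 764.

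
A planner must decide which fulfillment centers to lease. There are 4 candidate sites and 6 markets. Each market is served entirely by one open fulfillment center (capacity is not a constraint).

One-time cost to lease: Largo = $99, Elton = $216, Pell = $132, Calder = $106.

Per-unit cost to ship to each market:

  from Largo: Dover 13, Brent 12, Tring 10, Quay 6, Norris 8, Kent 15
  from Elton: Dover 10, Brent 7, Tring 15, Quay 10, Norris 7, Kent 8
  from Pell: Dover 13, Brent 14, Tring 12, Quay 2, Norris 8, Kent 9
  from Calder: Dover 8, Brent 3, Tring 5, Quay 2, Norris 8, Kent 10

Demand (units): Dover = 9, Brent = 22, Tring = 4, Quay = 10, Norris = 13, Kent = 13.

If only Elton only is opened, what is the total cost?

Total cost: 815

Each market is assigned to its cheapest site among the open ones.
{Elton}: Dover→Elton 10·9=90, Brent→Elton 7·22=154, Tring→Elton 15·4=60, Quay→Elton 10·10=100, Norris→Elton 7·13=91, Kent→Elton 8·13=104. Service 599; fixed 216; total 815.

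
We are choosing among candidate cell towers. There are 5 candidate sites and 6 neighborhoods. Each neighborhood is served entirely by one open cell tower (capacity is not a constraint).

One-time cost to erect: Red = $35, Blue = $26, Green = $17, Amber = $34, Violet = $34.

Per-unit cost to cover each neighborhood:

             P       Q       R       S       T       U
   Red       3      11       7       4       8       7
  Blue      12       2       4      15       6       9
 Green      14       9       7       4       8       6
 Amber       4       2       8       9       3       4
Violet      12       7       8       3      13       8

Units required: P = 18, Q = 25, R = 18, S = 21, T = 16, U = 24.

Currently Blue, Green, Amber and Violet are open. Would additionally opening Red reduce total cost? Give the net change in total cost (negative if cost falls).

No — net change +17 (cost rises by 17).

Current service cost with {Blue, Green, Amber, Violet}: 401.
Adding Red: each neighborhood re-picks its cheapest; new service cost 383, saving 18.
Extra fixed cost: 35. Net change = 35 − 18 = 17.
(Totals: 512 → 529.)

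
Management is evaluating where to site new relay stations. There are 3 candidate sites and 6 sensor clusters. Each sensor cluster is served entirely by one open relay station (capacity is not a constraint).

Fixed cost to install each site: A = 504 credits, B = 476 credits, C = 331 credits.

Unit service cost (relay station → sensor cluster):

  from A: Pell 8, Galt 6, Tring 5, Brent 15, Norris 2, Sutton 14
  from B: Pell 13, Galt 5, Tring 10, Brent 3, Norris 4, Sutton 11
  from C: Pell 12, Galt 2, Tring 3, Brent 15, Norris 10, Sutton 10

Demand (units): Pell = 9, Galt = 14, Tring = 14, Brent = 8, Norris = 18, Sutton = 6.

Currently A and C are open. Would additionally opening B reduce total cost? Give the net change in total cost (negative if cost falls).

No — net change +380 (cost rises by 380).

Current service cost with {A, C}: 358.
Adding B: each sensor cluster re-picks its cheapest; new service cost 262, saving 96.
Extra fixed cost: 476. Net change = 476 − 96 = 380.
(Totals: 1193 → 1573.)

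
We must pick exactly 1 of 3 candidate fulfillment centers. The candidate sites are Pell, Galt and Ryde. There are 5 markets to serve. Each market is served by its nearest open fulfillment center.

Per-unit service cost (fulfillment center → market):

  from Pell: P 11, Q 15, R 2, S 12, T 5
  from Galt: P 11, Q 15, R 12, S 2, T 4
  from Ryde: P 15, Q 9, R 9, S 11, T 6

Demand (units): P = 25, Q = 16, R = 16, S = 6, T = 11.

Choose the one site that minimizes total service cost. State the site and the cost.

With exactly 1 open, each market uses its cheapest among the chosen.
{Pell}: P→Pell 11·25=275, Q→Pell 15·16=240, R→Pell 2·16=32, S→Pell 12·6=72, T→Pell 5·11=55. Service cost 674.
{Galt}: service cost 763
{Ryde}: service cost 795
Among all 3 size-1 choices, {Pell} is lowest.

Choose Pell only; total service cost 674.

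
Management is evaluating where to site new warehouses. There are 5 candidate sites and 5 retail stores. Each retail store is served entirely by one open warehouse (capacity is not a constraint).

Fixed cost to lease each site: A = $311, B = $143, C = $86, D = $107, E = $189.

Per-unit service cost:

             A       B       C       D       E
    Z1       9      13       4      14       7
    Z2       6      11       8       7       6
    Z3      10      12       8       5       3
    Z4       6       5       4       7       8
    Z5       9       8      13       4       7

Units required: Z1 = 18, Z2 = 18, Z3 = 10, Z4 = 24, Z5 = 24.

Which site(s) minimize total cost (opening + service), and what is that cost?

Open C and D; minimum total cost 633.

For any fixed open set, each retail store goes to its cheapest open site; total = fixed + service.
{C, D}: Z1→C 4·18=72, Z2→D 7·18=126, Z3→D 5·10=50, Z4→C 4·24=96, Z5→D 4·24=96. Service 440; fixed 193; total 633.
{C, E}: Z1→C 4·18=72, Z2→E 6·18=108, Z3→E 3·10=30, Z4→C 4·24=96, Z5→E 7·24=168. Service 474; fixed 275; total 749.
{B, C, D}: Z1→C 4·18=72, Z2→D 7·18=126, Z3→D 5·10=50, Z4→C 4·24=96, Z5→D 4·24=96. Service 440; fixed 336; total 776.
{A, B, C, D, E}: service 402 + fixed 836 = 1238
No other subset beats 633.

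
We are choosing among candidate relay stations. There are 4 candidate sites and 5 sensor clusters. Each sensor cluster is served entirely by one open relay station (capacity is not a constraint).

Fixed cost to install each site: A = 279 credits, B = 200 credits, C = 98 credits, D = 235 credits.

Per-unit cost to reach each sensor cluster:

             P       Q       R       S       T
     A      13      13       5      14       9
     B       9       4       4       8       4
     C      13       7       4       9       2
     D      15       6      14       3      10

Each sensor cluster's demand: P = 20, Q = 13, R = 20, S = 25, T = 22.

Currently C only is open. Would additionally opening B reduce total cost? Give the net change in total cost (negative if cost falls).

Current service cost with {C}: 700.
Adding B: each sensor cluster re-picks its cheapest; new service cost 556, saving 144.
Extra fixed cost: 200. Net change = 200 − 144 = 56.
(Totals: 798 → 854.)

No — net change +56 (cost rises by 56).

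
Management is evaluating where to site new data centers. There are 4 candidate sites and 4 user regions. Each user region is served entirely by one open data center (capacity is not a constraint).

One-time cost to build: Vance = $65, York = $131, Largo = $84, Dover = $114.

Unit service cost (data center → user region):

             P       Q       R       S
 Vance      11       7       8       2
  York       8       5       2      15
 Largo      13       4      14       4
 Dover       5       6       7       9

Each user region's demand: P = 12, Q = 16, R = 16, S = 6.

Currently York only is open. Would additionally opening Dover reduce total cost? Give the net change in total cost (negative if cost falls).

No — net change +42 (cost rises by 42).

Current service cost with {York}: 298.
Adding Dover: each user region re-picks its cheapest; new service cost 226, saving 72.
Extra fixed cost: 114. Net change = 114 − 72 = 42.
(Totals: 429 → 471.)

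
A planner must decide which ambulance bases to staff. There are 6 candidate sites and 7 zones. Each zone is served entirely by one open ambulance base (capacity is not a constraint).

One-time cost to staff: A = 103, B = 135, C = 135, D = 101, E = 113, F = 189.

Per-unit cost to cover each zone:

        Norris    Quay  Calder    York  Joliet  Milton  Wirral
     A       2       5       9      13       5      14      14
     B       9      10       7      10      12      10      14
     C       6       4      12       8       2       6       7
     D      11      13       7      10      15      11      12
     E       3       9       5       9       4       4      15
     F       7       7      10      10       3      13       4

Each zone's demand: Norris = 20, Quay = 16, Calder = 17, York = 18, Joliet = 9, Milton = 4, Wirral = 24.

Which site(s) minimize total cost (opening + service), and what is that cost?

For any fixed open set, each zone goes to its cheapest open site; total = fixed + service.
{C, E}: Norris→E 3·20=60, Quay→C 4·16=64, Calder→E 5·17=85, York→C 8·18=144, Joliet→C 2·9=18, Milton→E 4·4=16, Wirral→C 7·24=168. Service 555; fixed 248; total 803.
{A, C}: service 611 + fixed 238 = 849
{E, F}: Norris→E 3·20=60, Quay→F 7·16=112, Calder→E 5·17=85, York→E 9·18=162, Joliet→F 3·9=27, Milton→E 4·4=16, Wirral→F 4·24=96. Service 558; fixed 302; total 860.
{A, B, C, D, E, F}: service 463 + fixed 776 = 1239
No other subset beats 803.

Open C and E; minimum total cost 803.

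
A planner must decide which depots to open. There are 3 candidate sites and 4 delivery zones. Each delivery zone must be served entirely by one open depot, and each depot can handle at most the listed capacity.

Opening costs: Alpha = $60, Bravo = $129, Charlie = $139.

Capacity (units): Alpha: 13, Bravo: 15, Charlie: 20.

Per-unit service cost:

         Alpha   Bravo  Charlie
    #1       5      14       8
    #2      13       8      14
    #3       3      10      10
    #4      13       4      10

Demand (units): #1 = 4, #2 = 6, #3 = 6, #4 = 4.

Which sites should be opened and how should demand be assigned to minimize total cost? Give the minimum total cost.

Open {Alpha, Bravo}: #1→Alpha 5·4=20, #2→Bravo 8·6=48, #3→Alpha 3·6=18, #4→Bravo 4·4=16.
Loads: Alpha carries 10/13, Bravo carries 10/15. Service 102; fixed 189; total 291.
Next best feasible plan costs 327.

Minimum total cost: 291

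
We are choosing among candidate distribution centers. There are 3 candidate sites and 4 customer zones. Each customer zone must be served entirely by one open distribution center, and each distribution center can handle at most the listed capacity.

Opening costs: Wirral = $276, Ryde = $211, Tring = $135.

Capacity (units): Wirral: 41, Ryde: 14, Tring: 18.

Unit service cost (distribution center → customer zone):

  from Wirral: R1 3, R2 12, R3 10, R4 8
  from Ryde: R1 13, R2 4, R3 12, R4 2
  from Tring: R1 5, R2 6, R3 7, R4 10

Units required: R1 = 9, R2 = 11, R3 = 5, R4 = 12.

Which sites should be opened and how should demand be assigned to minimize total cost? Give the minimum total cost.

Minimum total cost: 581

Open {Wirral}: R1→Wirral 3·9=27, R2→Wirral 12·11=132, R3→Wirral 10·5=50, R4→Wirral 8·12=96.
Loads: Wirral carries 37/41. Service 305; fixed 276; total 581.
Next best feasible plan costs 635.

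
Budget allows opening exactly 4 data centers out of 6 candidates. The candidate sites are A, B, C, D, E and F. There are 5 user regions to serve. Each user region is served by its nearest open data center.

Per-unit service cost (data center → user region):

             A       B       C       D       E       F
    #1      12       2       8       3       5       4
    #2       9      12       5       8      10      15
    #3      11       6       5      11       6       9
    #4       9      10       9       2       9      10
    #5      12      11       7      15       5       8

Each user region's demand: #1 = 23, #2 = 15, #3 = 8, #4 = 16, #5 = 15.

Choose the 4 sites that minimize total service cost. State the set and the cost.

Choose B, C, D and E; total service cost 268.

With exactly 4 open, each user region uses its cheapest among the chosen.
{B, C, D, E}: #1→B 2·23=46, #2→C 5·15=75, #3→C 5·8=40, #4→D 2·16=32, #5→E 5·15=75. Service cost 268.
{A, C, D, E}: service cost 291
{C, D, E, F}: service cost 291
Among all 15 size-4 choices, {B, C, D, E} is lowest.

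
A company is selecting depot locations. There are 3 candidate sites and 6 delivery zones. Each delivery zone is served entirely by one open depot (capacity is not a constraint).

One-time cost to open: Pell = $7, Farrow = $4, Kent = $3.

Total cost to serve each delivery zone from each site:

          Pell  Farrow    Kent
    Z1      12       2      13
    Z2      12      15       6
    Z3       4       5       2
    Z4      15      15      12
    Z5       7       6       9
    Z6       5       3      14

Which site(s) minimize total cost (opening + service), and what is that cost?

For any fixed open set, each delivery zone goes to its cheapest open site; total = fixed + service.
{Farrow, Kent}: Z1→Farrow 2, Z2→Kent 6, Z3→Kent 2, Z4→Kent 12, Z5→Farrow 6, Z6→Farrow 3. Service 31; fixed 7; total 38.
{Pell, Farrow, Kent}: service 31 + fixed 14 = 45
{Farrow}: Z1→Farrow 2, Z2→Farrow 15, Z3→Farrow 5, Z4→Farrow 15, Z5→Farrow 6, Z6→Farrow 3. Service 46; fixed 4; total 50.
{Kent}: Z1→Kent 13, Z2→Kent 6, Z3→Kent 2, Z4→Kent 12, Z5→Kent 9, Z6→Kent 14. Service 56; fixed 3; total 59.
(All 7 nonempty subsets were checked; Farrow and Kent is lowest.)

Open Farrow and Kent; minimum total cost 38.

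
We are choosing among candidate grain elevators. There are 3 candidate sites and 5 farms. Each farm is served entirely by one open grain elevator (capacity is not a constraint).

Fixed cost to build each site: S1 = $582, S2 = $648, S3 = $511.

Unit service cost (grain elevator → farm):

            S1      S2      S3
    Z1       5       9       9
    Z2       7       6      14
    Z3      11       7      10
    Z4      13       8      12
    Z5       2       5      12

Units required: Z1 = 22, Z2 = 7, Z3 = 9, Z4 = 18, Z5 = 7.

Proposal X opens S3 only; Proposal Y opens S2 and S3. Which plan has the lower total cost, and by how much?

Proposal X: {S3}: Z1→S3 9·22=198, Z2→S3 14·7=98, Z3→S3 10·9=90, Z4→S3 12·18=216, Z5→S3 12·7=84. Service 686; fixed 511; total 1197.
Proposal Y: {S2, S3}: Z1→S2 9·22=198, Z2→S2 6·7=42, Z3→S2 7·9=63, Z4→S2 8·18=144, Z5→S2 5·7=35. Service 482; fixed 1159; total 1641.
Difference: |1197 − 1641| = 444.

Proposal X is cheaper by 444.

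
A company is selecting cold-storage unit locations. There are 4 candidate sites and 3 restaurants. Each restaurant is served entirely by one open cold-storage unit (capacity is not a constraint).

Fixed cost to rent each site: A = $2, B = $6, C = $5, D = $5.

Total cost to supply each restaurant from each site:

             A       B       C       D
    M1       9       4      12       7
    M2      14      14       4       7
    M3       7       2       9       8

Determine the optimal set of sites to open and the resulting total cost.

For any fixed open set, each restaurant goes to its cheapest open site; total = fixed + service.
{B, C}: M1→B 4, M2→C 4, M3→B 2. Service 10; fixed 11; total 21.
{A, B, C}: service 10 + fixed 13 = 23
{B, D}: service 13 + fixed 11 = 24
{A, B, C, D}: M1→B 4, M2→C 4, M3→B 2. Service 10; fixed 18; total 28.
No other subset beats 21.

Open B and C; minimum total cost 21.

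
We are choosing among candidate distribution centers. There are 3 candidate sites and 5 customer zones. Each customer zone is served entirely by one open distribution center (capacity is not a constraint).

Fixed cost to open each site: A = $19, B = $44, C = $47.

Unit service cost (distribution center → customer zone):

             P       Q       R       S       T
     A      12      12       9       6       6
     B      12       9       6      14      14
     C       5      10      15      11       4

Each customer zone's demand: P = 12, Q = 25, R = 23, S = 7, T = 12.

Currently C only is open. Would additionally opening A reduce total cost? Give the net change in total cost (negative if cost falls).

Current service cost with {C}: 780.
Adding A: each customer zone re-picks its cheapest; new service cost 607, saving 173.
Extra fixed cost: 19. Net change = 19 − 173 = -154.
(Totals: 827 → 673.)

Yes — net change −154 (cost falls by 154).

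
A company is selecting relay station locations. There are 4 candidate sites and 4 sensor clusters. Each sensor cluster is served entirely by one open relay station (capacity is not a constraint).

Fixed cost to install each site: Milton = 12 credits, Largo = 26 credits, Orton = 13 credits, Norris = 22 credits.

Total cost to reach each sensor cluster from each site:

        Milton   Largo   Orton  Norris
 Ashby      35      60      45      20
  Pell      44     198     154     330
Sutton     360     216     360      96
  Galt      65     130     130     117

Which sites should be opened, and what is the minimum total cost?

For any fixed open set, each sensor cluster goes to its cheapest open site; total = fixed + service.
{Milton, Norris}: Ashby→Norris 20, Pell→Milton 44, Sutton→Norris 96, Galt→Milton 65. Service 225; fixed 34; total 259.
{Milton, Orton, Norris}: service 225 + fixed 47 = 272
{Milton, Largo, Norris}: Ashby→Norris 20, Pell→Milton 44, Sutton→Norris 96, Galt→Milton 65. Service 225; fixed 60; total 285.
{Milton, Largo, Orton, Norris}: service 225 + fixed 73 = 298
No other subset beats 259.

Open Milton and Norris; minimum total cost 259.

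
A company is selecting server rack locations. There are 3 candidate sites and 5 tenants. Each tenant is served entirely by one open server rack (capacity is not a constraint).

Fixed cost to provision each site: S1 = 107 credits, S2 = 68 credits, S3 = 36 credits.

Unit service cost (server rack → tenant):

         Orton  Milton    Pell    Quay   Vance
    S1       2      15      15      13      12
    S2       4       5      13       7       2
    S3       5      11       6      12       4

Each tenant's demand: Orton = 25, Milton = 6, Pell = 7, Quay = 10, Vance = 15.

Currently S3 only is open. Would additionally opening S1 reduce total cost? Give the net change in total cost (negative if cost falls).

Current service cost with {S3}: 413.
Adding S1: each tenant re-picks its cheapest; new service cost 338, saving 75.
Extra fixed cost: 107. Net change = 107 − 75 = 32.
(Totals: 449 → 481.)

No — net change +32 (cost rises by 32).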